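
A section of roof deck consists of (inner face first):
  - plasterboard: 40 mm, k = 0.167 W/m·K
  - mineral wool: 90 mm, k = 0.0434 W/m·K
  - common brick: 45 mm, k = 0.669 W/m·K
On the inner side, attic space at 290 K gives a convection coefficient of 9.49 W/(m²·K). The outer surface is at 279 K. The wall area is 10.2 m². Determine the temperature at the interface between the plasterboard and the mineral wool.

Treating each layer as a thermal resistance in series:
R_inner film = 1/(h_i·A) = 1/(9.49×10.2) = 0.01033 K/W
R_plasterboard = L/(kA) = 0.04/(0.167×10.2) = 0.02348 K/W
R_mineral wool = L/(kA) = 0.09/(0.0434×10.2) = 0.2033 K/W
R_common brick = L/(kA) = 0.045/(0.669×10.2) = 0.006595 K/W
R_total = 0.2437 K/W;  Q = ΔT/R_total = 11/0.2437 = 45.13 W
T_interface = T_inner − Q·ΣR(inner→interface) = 290 − 45.1×0.03381

T ≈ 288 K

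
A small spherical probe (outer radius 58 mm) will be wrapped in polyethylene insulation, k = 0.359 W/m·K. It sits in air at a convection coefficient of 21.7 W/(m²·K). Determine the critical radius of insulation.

r_cr ≈ 33.1 mm

For a sphere r_cr = 2k/h = 2×0.359/21.7
r_cr = 33.1 mm; since the bare radius (58 mm) is above r_cr, any added insulation will reduce heat loss.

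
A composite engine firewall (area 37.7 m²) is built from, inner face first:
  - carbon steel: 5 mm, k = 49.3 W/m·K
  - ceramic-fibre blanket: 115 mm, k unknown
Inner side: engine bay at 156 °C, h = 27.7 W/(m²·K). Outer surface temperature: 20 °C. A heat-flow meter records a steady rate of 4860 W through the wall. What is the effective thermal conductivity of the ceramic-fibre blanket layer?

k ≈ 0.113 W/(m·K)

Series thermal resistances:
R_inner film = 1/(h_i·A) = 1/(27.7×37.7) = 9.576×10^-4 K/W
R_carbon steel = L/(kA) = 0.005/(49.3×37.7) = 2.69×10^-6 K/W
Sum of known resistances R_other = 9.603×10^-4 K/W
Total R = ΔT/Q = 136/4860 = 0.02798 K/W
R_ceramic-fibre blanket = R_total − R_other = 0.02702 K/W
k = L/(R·A) = 0.115/(0.02702×37.7)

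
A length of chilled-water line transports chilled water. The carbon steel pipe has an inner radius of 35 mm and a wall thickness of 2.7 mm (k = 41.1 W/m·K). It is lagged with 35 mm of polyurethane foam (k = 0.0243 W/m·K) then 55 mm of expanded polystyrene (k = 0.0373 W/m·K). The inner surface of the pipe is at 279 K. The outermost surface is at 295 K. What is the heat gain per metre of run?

q′ ≈ 2.39 W/m

Per-layer cylindrical resistances, series-summed:
R_carbon steel pipe wall = ln(37.7/35)/(2π×41.1×1) = 2.878×10^-4 K/W
R_polyurethane foam = ln(72.7/37.7)/(2π×0.0243×1) = 4.301 K/W
R_expanded polystyrene = ln(127.7/72.7)/(2π×0.0373×1) = 2.404 K/W
R_total = 6.705 K/W
Q = ΔT/R_total = 16/6.705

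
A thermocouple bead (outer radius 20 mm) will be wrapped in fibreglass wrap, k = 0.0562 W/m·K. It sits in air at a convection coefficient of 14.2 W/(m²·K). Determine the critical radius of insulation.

For a sphere r_cr = 2k/h = 2×0.0562/14.2
r_cr = 7.92 mm; since the bare radius (20 mm) is above r_cr, any added insulation will reduce heat loss.

r_cr ≈ 7.92 mm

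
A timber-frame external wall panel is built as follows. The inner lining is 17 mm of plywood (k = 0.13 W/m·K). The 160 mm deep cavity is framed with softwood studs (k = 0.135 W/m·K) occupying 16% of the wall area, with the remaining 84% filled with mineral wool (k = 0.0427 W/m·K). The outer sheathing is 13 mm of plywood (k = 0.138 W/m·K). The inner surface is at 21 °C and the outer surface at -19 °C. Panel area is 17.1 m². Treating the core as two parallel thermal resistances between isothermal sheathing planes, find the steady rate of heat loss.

Q ≈ 227 W

Sheathing layers in series; stud and cavity paths in parallel between them.
R_inner = 0.017/(0.13×17.1) = 0.007647 K/W
R_stud  = 0.16/(0.135×0.16×17.1) = 0.4332 K/W
R_cav   = 0.16/(0.0427×0.84×17.1) = 0.2609 K/W
1/R_core = 1/R_stud + 1/R_cav → R_core = 0.1628 K/W
R_outer = 0.013/(0.138×17.1) = 0.005509 K/W
R_total = 0.176 K/W
Q = ΔT/R_total = 40/0.176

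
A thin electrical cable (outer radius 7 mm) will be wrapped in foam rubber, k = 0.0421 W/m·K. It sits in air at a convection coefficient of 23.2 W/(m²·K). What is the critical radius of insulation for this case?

For a cylinder r_cr = k/h = 0.0421/23.2
r_cr = 1.81 mm; since the bare radius (7 mm) is above r_cr, any added insulation will reduce heat loss.

r_cr ≈ 1.81 mm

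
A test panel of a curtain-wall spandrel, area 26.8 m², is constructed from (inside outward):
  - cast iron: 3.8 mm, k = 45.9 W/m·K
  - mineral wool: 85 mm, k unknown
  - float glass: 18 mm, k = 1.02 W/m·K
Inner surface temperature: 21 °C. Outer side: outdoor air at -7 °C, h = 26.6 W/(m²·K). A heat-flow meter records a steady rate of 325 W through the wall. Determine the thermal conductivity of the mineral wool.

Using the resistance-network approach (series):
R_cast iron = L/(kA) = 0.0038/(45.9×26.8) = 3.089×10^-6 K/W
R_float glass = L/(kA) = 0.018/(1.02×26.8) = 6.585×10^-4 K/W
R_outer film = 1/(h_o·A) = 1/(26.6×26.8) = 0.001403 K/W
Sum of known resistances R_other = 0.002064 K/W
Total R = ΔT/Q = 28/325 = 0.08615 K/W
R_mineral wool = R_total − R_other = 0.08409 K/W
k = L/(R·A) = 0.085/(0.08409×26.8)

k ≈ 0.0377 W/(m·K)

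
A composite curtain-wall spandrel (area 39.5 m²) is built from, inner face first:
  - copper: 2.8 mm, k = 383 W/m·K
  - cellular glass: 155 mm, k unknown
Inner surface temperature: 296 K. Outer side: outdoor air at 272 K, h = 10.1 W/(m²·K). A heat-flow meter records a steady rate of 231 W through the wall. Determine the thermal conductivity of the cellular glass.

Treating each layer as a thermal resistance in series:
R_copper = L/(kA) = 0.0028/(383×39.5) = 1.851×10^-7 K/W
R_outer film = 1/(h_o·A) = 1/(10.1×39.5) = 0.002507 K/W
Sum of known resistances R_other = 0.002507 K/W
Total R = ΔT/Q = 24/231 = 0.1039 K/W
R_cellular glass = R_total − R_other = 0.1014 K/W
k = L/(R·A) = 0.155/(0.1014×39.5)

k ≈ 0.0387 W/(m·K)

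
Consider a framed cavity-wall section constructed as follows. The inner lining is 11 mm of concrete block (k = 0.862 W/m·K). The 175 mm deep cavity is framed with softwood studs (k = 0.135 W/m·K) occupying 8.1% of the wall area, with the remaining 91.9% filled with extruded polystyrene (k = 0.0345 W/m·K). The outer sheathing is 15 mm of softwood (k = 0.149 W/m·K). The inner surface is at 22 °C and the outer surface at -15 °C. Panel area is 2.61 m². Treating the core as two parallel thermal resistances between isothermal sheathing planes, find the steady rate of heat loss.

Q ≈ 22.9 W

Sheathing layers in series; stud and cavity paths in parallel between them.
R_inner = 0.011/(0.862×2.61) = 0.004889 K/W
R_stud  = 0.175/(0.135×0.081×2.61) = 6.132 K/W
R_cav   = 0.175/(0.0345×0.919×2.61) = 2.115 K/W
1/R_core = 1/R_stud + 1/R_cav → R_core = 1.572 K/W
R_outer = 0.015/(0.149×2.61) = 0.03857 K/W
R_total = 1.616 K/W
Q = ΔT/R_total = 37/1.616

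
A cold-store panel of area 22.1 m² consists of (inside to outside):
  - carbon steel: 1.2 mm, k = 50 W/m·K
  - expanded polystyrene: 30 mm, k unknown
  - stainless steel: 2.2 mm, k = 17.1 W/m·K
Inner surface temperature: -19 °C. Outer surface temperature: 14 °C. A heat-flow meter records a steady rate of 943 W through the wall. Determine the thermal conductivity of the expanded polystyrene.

Using the resistance-network approach (series):
R_carbon steel = L/(kA) = 0.0012/(50×22.1) = 1.086×10^-6 K/W
R_stainless steel = L/(kA) = 0.0022/(17.1×22.1) = 5.821×10^-6 K/W
Sum of known resistances R_other = 6.907×10^-6 K/W
Total R = ΔT/Q = 33/943 = 0.03499 K/W
R_expanded polystyrene = R_total − R_other = 0.03499 K/W
k = L/(R·A) = 0.03/(0.03499×22.1)

k ≈ 0.0388 W/(m·K)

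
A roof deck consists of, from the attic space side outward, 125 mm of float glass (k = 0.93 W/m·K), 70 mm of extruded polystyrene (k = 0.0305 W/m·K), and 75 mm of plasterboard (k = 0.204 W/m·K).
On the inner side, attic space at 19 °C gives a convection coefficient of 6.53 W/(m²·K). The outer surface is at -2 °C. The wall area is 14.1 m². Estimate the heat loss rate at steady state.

Thermal resistances in series:
R_inner film = 1/(h_i·A) = 1/(6.53×14.1) = 0.01086 K/W
R_float glass = L/(kA) = 0.125/(0.93×14.1) = 0.009533 K/W
R_extruded polystyrene = L/(kA) = 0.07/(0.0305×14.1) = 0.1628 K/W
R_plasterboard = L/(kA) = 0.075/(0.204×14.1) = 0.02607 K/W
R_total = 0.2092 K/W
Q = ΔT / R_total = 21 / 0.2092

Q ≈ 100 W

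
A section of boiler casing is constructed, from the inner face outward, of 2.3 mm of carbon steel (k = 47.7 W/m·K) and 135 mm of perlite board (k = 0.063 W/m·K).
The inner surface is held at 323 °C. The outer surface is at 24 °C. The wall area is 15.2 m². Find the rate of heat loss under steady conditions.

Q ≈ 2120 W

Thermal resistances in series:
R_carbon steel = L/(kA) = 0.0023/(47.7×15.2) = 3.172×10^-6 K/W
R_perlite board = L/(kA) = 0.135/(0.063×15.2) = 0.141 K/W
R_total = 0.141 K/W
Q = ΔT / R_total = 299 / 0.141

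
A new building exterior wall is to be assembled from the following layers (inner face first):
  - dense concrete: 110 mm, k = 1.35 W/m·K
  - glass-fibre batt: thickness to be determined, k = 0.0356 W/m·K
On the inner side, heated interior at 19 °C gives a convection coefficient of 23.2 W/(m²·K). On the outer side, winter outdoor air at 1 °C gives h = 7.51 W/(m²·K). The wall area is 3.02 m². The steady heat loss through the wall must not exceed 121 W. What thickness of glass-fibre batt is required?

Treating each layer as a thermal resistance in series:
R_inner film = 1/(h_i·A) = 1/(23.2×3.02) = 0.01427 K/W
R_dense concrete = L/(kA) = 0.11/(1.35×3.02) = 0.02698 K/W
R_outer film = 1/(h_o·A) = 1/(7.51×3.02) = 0.04409 K/W
Sum of the known resistances R_other = 0.08534 K/W
Required total resistance R_tot = ΔT/Q_allow = 18/121 = 0.1488 K/W
R_glass-fibre batt = R_tot − R_other = 0.06342 K/W
L = R·k·A = 0.06342×0.0356×3.02

L ≈ 6.82 mm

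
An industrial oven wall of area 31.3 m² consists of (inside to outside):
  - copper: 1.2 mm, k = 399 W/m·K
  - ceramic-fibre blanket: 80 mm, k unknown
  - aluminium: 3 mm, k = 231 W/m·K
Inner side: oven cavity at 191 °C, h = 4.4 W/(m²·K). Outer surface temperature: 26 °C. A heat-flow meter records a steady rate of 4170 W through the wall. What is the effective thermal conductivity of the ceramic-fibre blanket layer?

k ≈ 0.0791 W/(m·K)

Treating each layer as a thermal resistance in series:
R_inner film = 1/(h_i·A) = 1/(4.4×31.3) = 0.007261 K/W
R_copper = L/(kA) = 0.0012/(399×31.3) = 9.609×10^-8 K/W
R_aluminium = L/(kA) = 0.003/(231×31.3) = 4.149×10^-7 K/W
Sum of known resistances R_other = 0.007262 K/W
Total R = ΔT/Q = 165/4170 = 0.03957 K/W
R_ceramic-fibre blanket = R_total − R_other = 0.03231 K/W
k = L/(R·A) = 0.08/(0.03231×31.3)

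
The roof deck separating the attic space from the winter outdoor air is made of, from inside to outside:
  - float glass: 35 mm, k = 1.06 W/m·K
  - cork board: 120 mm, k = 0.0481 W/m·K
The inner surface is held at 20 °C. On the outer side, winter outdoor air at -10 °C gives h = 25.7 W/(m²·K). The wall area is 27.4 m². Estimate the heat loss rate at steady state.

Model the wall as resistances in series:
R_float glass = L/(kA) = 0.035/(1.06×27.4) = 0.001205 K/W
R_cork board = L/(kA) = 0.12/(0.0481×27.4) = 0.09105 K/W
R_outer film = 1/(h_o·A) = 1/(25.7×27.4) = 0.00142 K/W
R_total = 0.09368 K/W
Q = ΔT / R_total = 30 / 0.09368

Q ≈ 320 W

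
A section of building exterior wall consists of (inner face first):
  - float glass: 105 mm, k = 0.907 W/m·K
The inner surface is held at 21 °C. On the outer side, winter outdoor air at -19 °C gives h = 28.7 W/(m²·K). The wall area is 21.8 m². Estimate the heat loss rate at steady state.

Q ≈ 5790 W

Series thermal resistances:
R_float glass = L/(kA) = 0.105/(0.907×21.8) = 0.00531 K/W
R_outer film = 1/(h_o·A) = 1/(28.7×21.8) = 0.001598 K/W
R_total = 0.006909 K/W
Q = ΔT / R_total = 40 / 0.006909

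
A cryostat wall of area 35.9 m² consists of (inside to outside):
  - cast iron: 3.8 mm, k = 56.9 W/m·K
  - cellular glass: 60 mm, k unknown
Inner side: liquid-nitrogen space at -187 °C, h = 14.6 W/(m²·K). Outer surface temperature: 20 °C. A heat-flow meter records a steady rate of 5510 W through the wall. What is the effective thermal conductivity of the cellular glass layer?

Treating each layer as a thermal resistance in series:
R_inner film = 1/(h_i·A) = 1/(14.6×35.9) = 0.001908 K/W
R_cast iron = L/(kA) = 0.0038/(56.9×35.9) = 1.86×10^-6 K/W
Sum of known resistances R_other = 0.00191 K/W
Total R = ΔT/Q = 207/5510 = 0.03757 K/W
R_cellular glass = R_total − R_other = 0.03566 K/W
k = L/(R·A) = 0.06/(0.03566×35.9)

k ≈ 0.0469 W/(m·K)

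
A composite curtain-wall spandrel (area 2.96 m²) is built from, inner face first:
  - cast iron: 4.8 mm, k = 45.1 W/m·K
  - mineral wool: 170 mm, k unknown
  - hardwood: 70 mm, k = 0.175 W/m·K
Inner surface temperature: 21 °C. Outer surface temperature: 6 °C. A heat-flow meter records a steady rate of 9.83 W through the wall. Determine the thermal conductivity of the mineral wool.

k ≈ 0.0413 W/(m·K)

Model the wall as resistances in series:
R_cast iron = L/(kA) = 0.0048/(45.1×2.96) = 3.596×10^-5 K/W
R_hardwood = L/(kA) = 0.07/(0.175×2.96) = 0.1351 K/W
Sum of known resistances R_other = 0.1352 K/W
Total R = ΔT/Q = 15/9.83 = 1.526 K/W
R_mineral wool = R_total − R_other = 1.391 K/W
k = L/(R·A) = 0.17/(1.391×2.96)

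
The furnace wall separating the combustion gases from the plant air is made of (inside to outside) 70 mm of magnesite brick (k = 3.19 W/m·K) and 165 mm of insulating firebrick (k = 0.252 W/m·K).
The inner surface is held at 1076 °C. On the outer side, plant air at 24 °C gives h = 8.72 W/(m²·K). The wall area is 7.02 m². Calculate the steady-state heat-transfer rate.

Series thermal resistances:
R_magnesite brick = L/(kA) = 0.07/(3.19×7.02) = 0.003126 K/W
R_insulating firebrick = L/(kA) = 0.165/(0.252×7.02) = 0.09327 K/W
R_outer film = 1/(h_o·A) = 1/(8.72×7.02) = 0.01634 K/W
R_total = 0.1127 K/W
Q = ΔT / R_total = 1052 / 0.1127

Q ≈ 9330 W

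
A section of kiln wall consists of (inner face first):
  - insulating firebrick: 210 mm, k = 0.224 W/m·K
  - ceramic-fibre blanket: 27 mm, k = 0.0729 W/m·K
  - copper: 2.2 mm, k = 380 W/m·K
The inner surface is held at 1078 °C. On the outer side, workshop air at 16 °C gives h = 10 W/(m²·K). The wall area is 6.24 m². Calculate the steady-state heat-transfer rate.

Model the wall as resistances in series:
R_insulating firebrick = L/(kA) = 0.21/(0.224×6.24) = 0.1502 K/W
R_ceramic-fibre blanket = L/(kA) = 0.027/(0.0729×6.24) = 0.05935 K/W
R_copper = L/(kA) = 0.0022/(380×6.24) = 9.278×10^-7 K/W
R_outer film = 1/(h_o·A) = 1/(10×6.24) = 0.01603 K/W
R_total = 0.2256 K/W
Q = ΔT / R_total = 1062 / 0.2256

Q ≈ 4710 W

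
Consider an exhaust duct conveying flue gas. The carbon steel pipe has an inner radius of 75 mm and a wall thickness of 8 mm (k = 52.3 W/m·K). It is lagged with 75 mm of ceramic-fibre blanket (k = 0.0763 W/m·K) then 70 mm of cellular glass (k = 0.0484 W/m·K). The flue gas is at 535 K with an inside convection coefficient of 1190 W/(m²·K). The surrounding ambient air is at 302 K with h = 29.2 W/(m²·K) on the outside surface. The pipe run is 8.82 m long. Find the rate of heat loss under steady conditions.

Cylindrical conduction, so R = ln(r₂/r₁)/(2πkL) per layer, in series:
R_inner film = 1/(h_i·2πr₁L) = 1/(1190×2π×0.075×8.82) = 2.022×10^-4 K/W
R_carbon steel pipe wall = ln(83/75)/(2π×52.3×8.82) = 3.497×10^-5 K/W
R_ceramic-fibre blanket = ln(158/83)/(2π×0.0763×8.82) = 0.1522 K/W
R_cellular glass = ln(228/158)/(2π×0.0484×8.82) = 0.1367 K/W
R_outer film = 1/(h_o·2πr_oL) = 1/(29.2×2π×0.228×8.82) = 0.00271 K/W
R_total = 0.2919 K/W
Q = ΔT/R_total = 233/0.2919

Q ≈ 798 W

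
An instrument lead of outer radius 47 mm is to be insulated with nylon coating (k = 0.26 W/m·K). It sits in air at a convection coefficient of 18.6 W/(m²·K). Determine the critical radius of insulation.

For a cylinder r_cr = k/h = 0.26/18.6
r_cr = 14 mm; since the bare radius (47 mm) is above r_cr, any added insulation will reduce heat loss.

r_cr ≈ 14 mm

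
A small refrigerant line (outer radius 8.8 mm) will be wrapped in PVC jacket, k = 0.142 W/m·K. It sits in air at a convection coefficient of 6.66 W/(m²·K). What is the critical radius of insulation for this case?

r_cr ≈ 21.3 mm

For a cylinder r_cr = k/h = 0.142/6.66
r_cr = 21.3 mm; since the bare radius (8.8 mm) is below r_cr, adding a thin layer of insulation will *increase* heat loss.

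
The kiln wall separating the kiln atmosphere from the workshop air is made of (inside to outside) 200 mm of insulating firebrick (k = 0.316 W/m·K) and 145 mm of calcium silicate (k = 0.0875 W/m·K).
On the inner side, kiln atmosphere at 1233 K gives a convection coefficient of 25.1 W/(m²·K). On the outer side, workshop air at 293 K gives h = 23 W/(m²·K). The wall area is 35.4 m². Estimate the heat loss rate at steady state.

Using the resistance-network approach (series):
R_inner film = 1/(h_i·A) = 1/(25.1×35.4) = 0.001125 K/W
R_insulating firebrick = L/(kA) = 0.2/(0.316×35.4) = 0.01788 K/W
R_calcium silicate = L/(kA) = 0.145/(0.0875×35.4) = 0.04681 K/W
R_outer film = 1/(h_o·A) = 1/(23×35.4) = 0.001228 K/W
R_total = 0.06704 K/W
Q = ΔT / R_total = 940 / 0.06704

Q ≈ 14000 W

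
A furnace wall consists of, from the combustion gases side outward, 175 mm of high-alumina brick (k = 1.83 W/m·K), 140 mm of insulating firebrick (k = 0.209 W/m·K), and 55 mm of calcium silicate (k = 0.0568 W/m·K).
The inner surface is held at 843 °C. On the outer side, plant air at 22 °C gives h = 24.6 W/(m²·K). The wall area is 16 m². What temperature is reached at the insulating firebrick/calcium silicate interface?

T ≈ 489 °C

Thermal resistances in series:
R_high-alumina brick = L/(kA) = 0.175/(1.83×16) = 0.005977 K/W
R_insulating firebrick = L/(kA) = 0.14/(0.209×16) = 0.04187 K/W
R_calcium silicate = L/(kA) = 0.055/(0.0568×16) = 0.06052 K/W
R_outer film = 1/(h_o·A) = 1/(24.6×16) = 0.002541 K/W
R_total = 0.1109 K/W;  Q = ΔT/R_total = 821/0.1109 = 7403 W
T_interface = T_inner − Q·ΣR(inner→interface) = 843 − 7400×0.04784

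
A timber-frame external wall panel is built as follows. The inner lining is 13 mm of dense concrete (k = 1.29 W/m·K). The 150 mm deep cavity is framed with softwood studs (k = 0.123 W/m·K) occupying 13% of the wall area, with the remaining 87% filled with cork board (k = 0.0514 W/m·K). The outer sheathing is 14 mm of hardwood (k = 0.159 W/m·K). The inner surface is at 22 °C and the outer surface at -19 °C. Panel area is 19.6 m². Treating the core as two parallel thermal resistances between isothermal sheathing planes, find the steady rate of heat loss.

Sheathing layers in series; stud and cavity paths in parallel between them.
R_inner = 0.013/(1.29×19.6) = 5.142×10^-4 K/W
R_stud  = 0.15/(0.123×0.13×19.6) = 0.4786 K/W
R_cav   = 0.15/(0.0514×0.87×19.6) = 0.1711 K/W
1/R_core = 1/R_stud + 1/R_cav → R_core = 0.1261 K/W
R_outer = 0.014/(0.159×19.6) = 0.004492 K/W
R_total = 0.1311 K/W
Q = ΔT/R_total = 41/0.1311

Q ≈ 313 W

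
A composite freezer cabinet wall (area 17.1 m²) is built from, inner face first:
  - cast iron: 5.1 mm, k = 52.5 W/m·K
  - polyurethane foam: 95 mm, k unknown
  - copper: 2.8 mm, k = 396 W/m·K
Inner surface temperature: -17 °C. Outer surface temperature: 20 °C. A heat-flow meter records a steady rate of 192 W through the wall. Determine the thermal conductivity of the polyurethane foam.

k ≈ 0.0288 W/(m·K)

Treating each layer as a thermal resistance in series:
R_cast iron = L/(kA) = 0.0051/(52.5×17.1) = 5.681×10^-6 K/W
R_copper = L/(kA) = 0.0028/(396×17.1) = 4.135×10^-7 K/W
Sum of known resistances R_other = 6.094×10^-6 K/W
Total R = ΔT/Q = 37/192 = 0.1927 K/W
R_polyurethane foam = R_total − R_other = 0.1927 K/W
k = L/(R·A) = 0.095/(0.1927×17.1)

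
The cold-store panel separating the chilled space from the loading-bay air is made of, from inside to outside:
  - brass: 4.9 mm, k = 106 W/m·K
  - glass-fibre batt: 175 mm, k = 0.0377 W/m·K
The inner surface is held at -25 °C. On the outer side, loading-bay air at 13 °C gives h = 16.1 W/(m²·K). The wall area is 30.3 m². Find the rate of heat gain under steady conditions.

Series thermal resistances:
R_brass = L/(kA) = 0.0049/(106×30.3) = 1.526×10^-6 K/W
R_glass-fibre batt = L/(kA) = 0.175/(0.0377×30.3) = 0.1532 K/W
R_outer film = 1/(h_o·A) = 1/(16.1×30.3) = 0.00205 K/W
R_total = 0.1552 K/W
Q = ΔT / R_total = 38 / 0.1552

Q ≈ 245 W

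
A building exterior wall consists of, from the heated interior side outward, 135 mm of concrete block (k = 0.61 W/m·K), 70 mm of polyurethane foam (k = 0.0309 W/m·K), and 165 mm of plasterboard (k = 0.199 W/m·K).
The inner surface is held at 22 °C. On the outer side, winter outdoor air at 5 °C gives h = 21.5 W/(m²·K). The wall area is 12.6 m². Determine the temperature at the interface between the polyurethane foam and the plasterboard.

T ≈ 9.43 °C

Series thermal resistances:
R_concrete block = L/(kA) = 0.135/(0.61×12.6) = 0.01756 K/W
R_polyurethane foam = L/(kA) = 0.07/(0.0309×12.6) = 0.1798 K/W
R_plasterboard = L/(kA) = 0.165/(0.199×12.6) = 0.06581 K/W
R_outer film = 1/(h_o·A) = 1/(21.5×12.6) = 0.003691 K/W
R_total = 0.2669 K/W;  Q = ΔT/R_total = 17/0.2669 = 63.71 W
T_interface = T_inner − Q·ΣR(inner→interface) = 22 − 63.7×0.1974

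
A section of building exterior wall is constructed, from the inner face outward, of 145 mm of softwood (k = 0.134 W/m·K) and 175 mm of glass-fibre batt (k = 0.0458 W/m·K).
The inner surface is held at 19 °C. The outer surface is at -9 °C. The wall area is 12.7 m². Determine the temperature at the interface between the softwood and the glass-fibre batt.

T ≈ 12.8 °C

Series thermal resistances:
R_softwood = L/(kA) = 0.145/(0.134×12.7) = 0.0852 K/W
R_glass-fibre batt = L/(kA) = 0.175/(0.0458×12.7) = 0.3009 K/W
R_total = 0.3861 K/W;  Q = ΔT/R_total = 28/0.3861 = 72.53 W
T_interface = T_inner − Q·ΣR(inner→interface) = 19 − 72.5×0.0852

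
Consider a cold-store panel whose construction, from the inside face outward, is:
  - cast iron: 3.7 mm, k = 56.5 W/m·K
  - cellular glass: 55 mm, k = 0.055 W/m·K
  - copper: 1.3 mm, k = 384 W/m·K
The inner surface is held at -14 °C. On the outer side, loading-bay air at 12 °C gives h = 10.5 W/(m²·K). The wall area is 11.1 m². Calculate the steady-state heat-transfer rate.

Model the wall as resistances in series:
R_cast iron = L/(kA) = 0.0037/(56.5×11.1) = 5.9×10^-6 K/W
R_cellular glass = L/(kA) = 0.055/(0.055×11.1) = 0.09009 K/W
R_copper = L/(kA) = 0.0013/(384×11.1) = 3.05×10^-7 K/W
R_outer film = 1/(h_o·A) = 1/(10.5×11.1) = 0.00858 K/W
R_total = 0.09868 K/W
Q = ΔT / R_total = 26 / 0.09868

Q ≈ 263 W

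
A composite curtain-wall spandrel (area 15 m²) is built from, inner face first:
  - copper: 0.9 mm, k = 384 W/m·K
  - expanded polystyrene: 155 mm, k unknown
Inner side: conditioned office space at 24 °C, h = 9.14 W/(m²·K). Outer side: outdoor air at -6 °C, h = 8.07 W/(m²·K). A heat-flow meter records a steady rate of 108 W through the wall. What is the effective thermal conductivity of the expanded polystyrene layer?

k ≈ 0.0394 W/(m·K)

Thermal resistances in series:
R_inner film = 1/(h_i·A) = 1/(9.14×15) = 0.007294 K/W
R_copper = L/(kA) = 0.0009/(384×15) = 1.562×10^-7 K/W
R_outer film = 1/(h_o·A) = 1/(8.07×15) = 0.008261 K/W
Sum of known resistances R_other = 0.01556 K/W
Total R = ΔT/Q = 30/108 = 0.2778 K/W
R_expanded polystyrene = R_total − R_other = 0.2622 K/W
k = L/(R·A) = 0.155/(0.2622×15)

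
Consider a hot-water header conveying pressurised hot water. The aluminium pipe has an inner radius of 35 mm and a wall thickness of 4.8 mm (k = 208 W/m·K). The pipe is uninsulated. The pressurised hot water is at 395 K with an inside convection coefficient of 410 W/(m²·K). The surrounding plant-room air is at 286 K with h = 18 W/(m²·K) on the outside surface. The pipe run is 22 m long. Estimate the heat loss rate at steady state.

Radial resistances (cylindrical: R_cond = ln(r_o/r_i)/(2πkL), R_conv = 1/(h·2πrL)):
R_inner film = 1/(h_i·2πr₁L) = 1/(410×2π×0.035×22) = 5.041×10^-4 K/W
R_aluminium pipe wall = ln(39.8/35)/(2π×208×22) = 4.47×10^-6 K/W
R_outer film = 1/(h_o·2πr_oL) = 1/(18×2π×0.0398×22) = 0.0101 K/W
R_total = 0.01061 K/W
Q = ΔT/R_total = 109/0.01061

Q ≈ 10300 W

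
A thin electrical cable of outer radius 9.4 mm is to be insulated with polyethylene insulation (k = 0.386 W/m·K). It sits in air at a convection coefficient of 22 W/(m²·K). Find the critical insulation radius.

r_cr ≈ 17.5 mm

For a cylinder r_cr = k/h = 0.386/22
r_cr = 17.5 mm; since the bare radius (9.4 mm) is below r_cr, adding a thin layer of insulation will *increase* heat loss.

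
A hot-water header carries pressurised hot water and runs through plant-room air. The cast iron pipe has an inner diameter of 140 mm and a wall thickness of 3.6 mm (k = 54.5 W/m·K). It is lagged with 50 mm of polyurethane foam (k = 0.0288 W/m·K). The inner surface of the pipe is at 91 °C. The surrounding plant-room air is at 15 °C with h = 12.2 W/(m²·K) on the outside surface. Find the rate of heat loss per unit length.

q′ ≈ 25.6 W/m

Per-layer cylindrical resistances, series-summed:
R_cast iron pipe wall = ln(73.6/70)/(2π×54.5×1) = 1.465×10^-4 K/W
R_polyurethane foam = ln(123.6/73.6)/(2π×0.0288×1) = 2.865 K/W
R_outer film = 1/(h_o·2πr_oL) = 1/(12.2×2π×0.1236×1) = 0.1055 K/W
R_total = 2.971 K/W
Q = ΔT/R_total = 76/2.971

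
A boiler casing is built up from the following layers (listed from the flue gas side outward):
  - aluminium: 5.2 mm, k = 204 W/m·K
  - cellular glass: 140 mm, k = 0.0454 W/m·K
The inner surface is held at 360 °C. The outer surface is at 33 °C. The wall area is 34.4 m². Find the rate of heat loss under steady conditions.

Thermal resistances in series:
R_aluminium = L/(kA) = 0.0052/(204×34.4) = 7.41×10^-7 K/W
R_cellular glass = L/(kA) = 0.14/(0.0454×34.4) = 0.08964 K/W
R_total = 0.08964 K/W
Q = ΔT / R_total = 327 / 0.08964

Q ≈ 3650 W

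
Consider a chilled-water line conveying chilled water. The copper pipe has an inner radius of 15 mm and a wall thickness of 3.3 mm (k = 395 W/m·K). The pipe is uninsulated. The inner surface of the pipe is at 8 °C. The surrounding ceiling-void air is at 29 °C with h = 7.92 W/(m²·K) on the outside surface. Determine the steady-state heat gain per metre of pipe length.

q′ ≈ 19.1 W/m

Per-layer cylindrical resistances, series-summed:
R_copper pipe wall = ln(18.3/15)/(2π×395×1) = 8.012×10^-5 K/W
R_outer film = 1/(h_o·2πr_oL) = 1/(7.92×2π×0.0183×1) = 1.098 K/W
R_total = 1.098 K/W
Q = ΔT/R_total = 21/1.098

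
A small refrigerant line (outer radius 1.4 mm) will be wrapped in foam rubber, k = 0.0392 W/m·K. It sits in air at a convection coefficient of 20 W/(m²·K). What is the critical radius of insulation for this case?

r_cr ≈ 1.96 mm

For a cylinder r_cr = k/h = 0.0392/20
r_cr = 1.96 mm; since the bare radius (1.4 mm) is below r_cr, adding a thin layer of insulation will *increase* heat loss.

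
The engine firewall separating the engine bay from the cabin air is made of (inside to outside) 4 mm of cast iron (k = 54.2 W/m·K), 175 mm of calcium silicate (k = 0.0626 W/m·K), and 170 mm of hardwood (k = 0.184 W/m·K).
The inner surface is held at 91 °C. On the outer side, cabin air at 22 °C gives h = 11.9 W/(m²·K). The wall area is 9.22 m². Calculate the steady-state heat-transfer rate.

Series thermal resistances:
R_cast iron = L/(kA) = 0.004/(54.2×9.22) = 8.004×10^-6 K/W
R_calcium silicate = L/(kA) = 0.175/(0.0626×9.22) = 0.3032 K/W
R_hardwood = L/(kA) = 0.17/(0.184×9.22) = 0.1002 K/W
R_outer film = 1/(h_o·A) = 1/(11.9×9.22) = 0.009114 K/W
R_total = 0.4125 K/W
Q = ΔT / R_total = 69 / 0.4125

Q ≈ 167 W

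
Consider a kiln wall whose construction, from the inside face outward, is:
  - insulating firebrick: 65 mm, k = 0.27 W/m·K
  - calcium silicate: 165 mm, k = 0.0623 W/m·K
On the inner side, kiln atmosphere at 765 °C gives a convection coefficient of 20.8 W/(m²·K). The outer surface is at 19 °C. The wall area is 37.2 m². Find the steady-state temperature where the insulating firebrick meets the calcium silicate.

T ≈ 692 °C

Using the resistance-network approach (series):
R_inner film = 1/(h_i·A) = 1/(20.8×37.2) = 0.001292 K/W
R_insulating firebrick = L/(kA) = 0.065/(0.27×37.2) = 0.006472 K/W
R_calcium silicate = L/(kA) = 0.165/(0.0623×37.2) = 0.0712 K/W
R_total = 0.07896 K/W;  Q = ΔT/R_total = 746/0.07896 = 9448 W
T_interface = T_inner − Q·ΣR(inner→interface) = 765 − 9450×0.007764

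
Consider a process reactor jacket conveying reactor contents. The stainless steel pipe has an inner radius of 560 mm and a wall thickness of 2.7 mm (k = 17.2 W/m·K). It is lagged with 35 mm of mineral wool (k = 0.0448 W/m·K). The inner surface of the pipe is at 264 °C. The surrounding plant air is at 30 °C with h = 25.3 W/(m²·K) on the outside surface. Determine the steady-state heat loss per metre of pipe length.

For a radial system each layer contributes R = ln(r_out/r_in)/(2πkL); films add R = 1/(hA).
R_stainless steel pipe wall = ln(562.7/560)/(2π×17.2×1) = 4.451×10^-5 K/W
R_mineral wool = ln(597.7/562.7)/(2π×0.0448×1) = 0.2144 K/W
R_outer film = 1/(h_o·2πr_oL) = 1/(25.3×2π×0.5977×1) = 0.01052 K/W
R_total = 0.2249 K/W
Q = ΔT/R_total = 234/0.2249

q′ ≈ 1040 W/m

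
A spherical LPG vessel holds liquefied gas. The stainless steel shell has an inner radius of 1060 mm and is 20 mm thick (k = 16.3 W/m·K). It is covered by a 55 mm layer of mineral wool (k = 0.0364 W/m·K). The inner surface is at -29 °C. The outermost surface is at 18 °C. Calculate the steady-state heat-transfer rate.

Q ≈ 479 W

Each spherical layer contributes R = (1/r_i − 1/r_o)/(4πk):
R_stainless steel shell = (1/1.06 − 1/1.08)/(4π×16.3) = 8.529×10^-5 K/W
R_mineral wool = (1/1.08 − 1/1.135)/(4π×0.0364) = 0.09809 K/W
R_total = 0.09818 K/W
Q = ΔT/R_total = 47/0.09818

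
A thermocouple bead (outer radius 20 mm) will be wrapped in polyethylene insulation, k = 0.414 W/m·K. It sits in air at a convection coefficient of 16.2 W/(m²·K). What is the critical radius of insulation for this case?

r_cr ≈ 51.1 mm

For a sphere r_cr = 2k/h = 2×0.414/16.2
r_cr = 51.1 mm; since the bare radius (20 mm) is below r_cr, adding a thin layer of insulation will *increase* heat loss.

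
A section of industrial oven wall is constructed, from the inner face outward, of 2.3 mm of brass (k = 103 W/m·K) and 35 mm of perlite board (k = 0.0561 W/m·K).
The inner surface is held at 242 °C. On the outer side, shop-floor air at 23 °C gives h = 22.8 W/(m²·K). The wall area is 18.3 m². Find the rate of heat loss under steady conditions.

Series thermal resistances:
R_brass = L/(kA) = 0.0023/(103×18.3) = 1.22×10^-6 K/W
R_perlite board = L/(kA) = 0.035/(0.0561×18.3) = 0.03409 K/W
R_outer film = 1/(h_o·A) = 1/(22.8×18.3) = 0.002397 K/W
R_total = 0.03649 K/W
Q = ΔT / R_total = 219 / 0.03649

Q ≈ 6000 W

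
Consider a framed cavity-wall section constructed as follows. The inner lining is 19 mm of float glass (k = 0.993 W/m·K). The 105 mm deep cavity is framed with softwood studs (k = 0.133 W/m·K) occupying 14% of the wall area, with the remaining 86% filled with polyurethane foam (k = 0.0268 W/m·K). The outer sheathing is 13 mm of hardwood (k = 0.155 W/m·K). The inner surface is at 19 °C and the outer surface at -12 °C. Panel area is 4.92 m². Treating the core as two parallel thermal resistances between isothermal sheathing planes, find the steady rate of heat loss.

Q ≈ 58.1 W

Sheathing layers in series; stud and cavity paths in parallel between them.
R_inner = 0.019/(0.993×4.92) = 0.003889 K/W
R_stud  = 0.105/(0.133×0.14×4.92) = 1.146 K/W
R_cav   = 0.105/(0.0268×0.86×4.92) = 0.926 K/W
1/R_core = 1/R_stud + 1/R_cav → R_core = 0.5122 K/W
R_outer = 0.013/(0.155×4.92) = 0.01705 K/W
R_total = 0.5331 K/W
Q = ΔT/R_total = 31/0.5331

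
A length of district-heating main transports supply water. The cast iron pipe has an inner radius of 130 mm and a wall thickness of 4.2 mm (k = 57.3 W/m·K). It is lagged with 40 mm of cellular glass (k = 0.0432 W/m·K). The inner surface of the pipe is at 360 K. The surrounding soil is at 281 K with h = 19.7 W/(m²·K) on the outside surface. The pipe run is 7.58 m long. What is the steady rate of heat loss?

Q ≈ 594 W

Treating each annulus and film as a series resistance:
R_cast iron pipe wall = ln(134.2/130)/(2π×57.3×7.58) = 1.165×10^-5 K/W
R_cellular glass = ln(174.2/134.2)/(2π×0.0432×7.58) = 0.1268 K/W
R_outer film = 1/(h_o·2πr_oL) = 1/(19.7×2π×0.1742×7.58) = 0.006118 K/W
R_total = 0.1329 K/W
Q = ΔT/R_total = 79/0.1329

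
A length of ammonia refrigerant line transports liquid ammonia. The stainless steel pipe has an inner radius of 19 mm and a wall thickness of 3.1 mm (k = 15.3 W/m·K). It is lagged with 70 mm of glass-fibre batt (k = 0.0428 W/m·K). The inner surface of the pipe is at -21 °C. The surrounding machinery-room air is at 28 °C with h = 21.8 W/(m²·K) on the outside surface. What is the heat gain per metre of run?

q′ ≈ 9.09 W/m

Per-layer cylindrical resistances, series-summed:
R_stainless steel pipe wall = ln(22.1/19)/(2π×15.3×1) = 0.001572 K/W
R_glass-fibre batt = ln(92.1/22.1)/(2π×0.0428×1) = 5.308 K/W
R_outer film = 1/(h_o·2πr_oL) = 1/(21.8×2π×0.0921×1) = 0.07927 K/W
R_total = 5.388 K/W
Q = ΔT/R_total = 49/5.388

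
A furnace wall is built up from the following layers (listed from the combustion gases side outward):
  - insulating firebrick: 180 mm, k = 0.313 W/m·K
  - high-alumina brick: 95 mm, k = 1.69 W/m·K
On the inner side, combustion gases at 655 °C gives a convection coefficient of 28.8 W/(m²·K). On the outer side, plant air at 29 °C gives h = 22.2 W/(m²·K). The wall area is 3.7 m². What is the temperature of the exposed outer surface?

Using the resistance-network approach (series):
R_inner film = 1/(h_i·A) = 1/(28.8×3.7) = 0.009384 K/W
R_insulating firebrick = L/(kA) = 0.18/(0.313×3.7) = 0.1554 K/W
R_high-alumina brick = L/(kA) = 0.095/(1.69×3.7) = 0.01519 K/W
R_outer film = 1/(h_o·A) = 1/(22.2×3.7) = 0.01217 K/W
R_total = 0.1922 K/W;  Q = ΔT/R_total = 626/0.1922 = 3257 W
T_interface = T_inner − Q·ΣR(inner→interface) = 655 − 3260×0.18

T ≈ 68.7 °C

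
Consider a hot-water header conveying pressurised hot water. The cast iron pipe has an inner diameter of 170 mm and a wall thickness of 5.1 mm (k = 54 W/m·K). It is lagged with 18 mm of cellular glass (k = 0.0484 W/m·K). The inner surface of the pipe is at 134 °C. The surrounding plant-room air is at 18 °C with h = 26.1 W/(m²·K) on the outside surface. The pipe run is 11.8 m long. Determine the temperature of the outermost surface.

Cylindrical conduction, so R = ln(r₂/r₁)/(2πkL) per layer, in series:
R_cast iron pipe wall = ln(90.1/85)/(2π×54×11.8) = 1.455×10^-5 K/W
R_cellular glass = ln(108.1/90.1)/(2π×0.0484×11.8) = 0.05076 K/W
R_outer film = 1/(h_o·2πr_oL) = 1/(26.1×2π×0.1081×11.8) = 0.00478 K/W
R_total = 0.05555 K/W
Q = ΔT/R_total = 116/0.05555
Q = 2090 W
T_interface = T_inner − Q·ΣR(inner→interface) = 134 − 2090×0.05077

T ≈ 28 °C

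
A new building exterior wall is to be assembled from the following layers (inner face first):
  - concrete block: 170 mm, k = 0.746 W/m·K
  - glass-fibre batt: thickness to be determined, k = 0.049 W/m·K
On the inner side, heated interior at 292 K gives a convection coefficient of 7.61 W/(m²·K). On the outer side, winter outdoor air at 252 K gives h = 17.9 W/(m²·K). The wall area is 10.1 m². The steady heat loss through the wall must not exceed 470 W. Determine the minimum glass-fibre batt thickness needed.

L ≈ 21.8 mm

Treating each layer as a thermal resistance in series:
R_inner film = 1/(h_i·A) = 1/(7.61×10.1) = 0.01301 K/W
R_concrete block = L/(kA) = 0.17/(0.746×10.1) = 0.02256 K/W
R_outer film = 1/(h_o·A) = 1/(17.9×10.1) = 0.005531 K/W
Sum of the known resistances R_other = 0.0411 K/W
Required total resistance R_tot = ΔT/Q_allow = 40/470 = 0.08511 K/W
R_glass-fibre batt = R_tot − R_other = 0.044 K/W
L = R·k·A = 0.044×0.049×10.1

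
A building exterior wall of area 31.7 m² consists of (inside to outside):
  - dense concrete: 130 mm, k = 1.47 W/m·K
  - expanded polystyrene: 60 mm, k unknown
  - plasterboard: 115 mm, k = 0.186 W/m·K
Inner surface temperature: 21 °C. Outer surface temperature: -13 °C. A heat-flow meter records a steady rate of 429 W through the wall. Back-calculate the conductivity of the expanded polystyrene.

k ≈ 0.0332 W/(m·K)

Thermal resistances in series:
R_dense concrete = L/(kA) = 0.13/(1.47×31.7) = 0.00279 K/W
R_plasterboard = L/(kA) = 0.115/(0.186×31.7) = 0.0195 K/W
Sum of known resistances R_other = 0.02229 K/W
Total R = ΔT/Q = 34/429 = 0.07925 K/W
R_expanded polystyrene = R_total − R_other = 0.05696 K/W
k = L/(R·A) = 0.06/(0.05696×31.7)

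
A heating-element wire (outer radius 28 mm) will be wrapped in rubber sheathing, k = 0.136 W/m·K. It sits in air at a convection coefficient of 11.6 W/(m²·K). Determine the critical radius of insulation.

r_cr ≈ 11.7 mm

For a cylinder r_cr = k/h = 0.136/11.6
r_cr = 11.7 mm; since the bare radius (28 mm) is above r_cr, any added insulation will reduce heat loss.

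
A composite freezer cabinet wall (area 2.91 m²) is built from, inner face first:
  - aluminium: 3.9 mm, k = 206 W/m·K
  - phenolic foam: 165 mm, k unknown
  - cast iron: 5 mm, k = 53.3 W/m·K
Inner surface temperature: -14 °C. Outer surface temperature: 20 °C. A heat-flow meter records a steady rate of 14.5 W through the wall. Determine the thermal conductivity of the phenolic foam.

Using the resistance-network approach (series):
R_aluminium = L/(kA) = 0.0039/(206×2.91) = 6.506×10^-6 K/W
R_cast iron = L/(kA) = 0.005/(53.3×2.91) = 3.224×10^-5 K/W
Sum of known resistances R_other = 3.874×10^-5 K/W
Total R = ΔT/Q = 34/14.5 = 2.345 K/W
R_phenolic foam = R_total − R_other = 2.345 K/W
k = L/(R·A) = 0.165/(2.345×2.91)

k ≈ 0.0242 W/(m·K)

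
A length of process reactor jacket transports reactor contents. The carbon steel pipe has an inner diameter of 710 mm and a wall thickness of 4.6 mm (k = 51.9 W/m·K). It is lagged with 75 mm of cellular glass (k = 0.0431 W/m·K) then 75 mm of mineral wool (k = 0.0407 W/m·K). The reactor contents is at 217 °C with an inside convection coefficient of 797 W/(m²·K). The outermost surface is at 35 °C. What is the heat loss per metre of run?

q′ ≈ 138 W/m

Cylindrical conduction, so R = ln(r₂/r₁)/(2πkL) per layer, in series:
R_inner film = 1/(h_i·2πr₁L) = 1/(797×2π×0.355×1) = 5.625×10^-4 K/W
R_carbon steel pipe wall = ln(359.6/355)/(2π×51.9×1) = 3.948×10^-5 K/W
R_cellular glass = ln(434.6/359.6)/(2π×0.0431×1) = 0.6995 K/W
R_mineral wool = ln(509.6/434.6)/(2π×0.0407×1) = 0.6225 K/W
R_total = 1.323 K/W
Q = ΔT/R_total = 182/1.323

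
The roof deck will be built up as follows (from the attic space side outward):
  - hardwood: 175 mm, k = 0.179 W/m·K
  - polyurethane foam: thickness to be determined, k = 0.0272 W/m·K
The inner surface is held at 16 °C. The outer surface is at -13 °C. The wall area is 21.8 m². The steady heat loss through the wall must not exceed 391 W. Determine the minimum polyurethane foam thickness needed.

Treating each layer as a thermal resistance in series:
R_hardwood = L/(kA) = 0.175/(0.179×21.8) = 0.04485 K/W
Sum of the known resistances R_other = 0.04485 K/W
Required total resistance R_tot = ΔT/Q_allow = 29/391 = 0.07417 K/W
R_polyurethane foam = R_tot − R_other = 0.02932 K/W
L = R·k·A = 0.02932×0.0272×21.8

L ≈ 17.4 mm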